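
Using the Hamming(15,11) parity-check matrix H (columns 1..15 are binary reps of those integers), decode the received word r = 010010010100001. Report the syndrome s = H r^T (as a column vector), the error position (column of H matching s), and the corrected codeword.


s = (1, 0, 1, 0)^T, error position = 10, corrected codeword c = 010010010000001

Compute s = H r^T mod 2 one row at a time:
  s_1 = 1 + 0 + 1 + 0 + 0 + 0 + 0 + 1 = 3 ≡ 1 (mod 2).
  s_2 = 0 + 1 + 0 + 0 + 0 + 0 + 0 + 1 = 2 ≡ 0 (mod 2).
  s_3 = 1 + 0 + 0 + 0 + 1 + 0 + 0 + 1 = 3 ≡ 1 (mod 2).
  s_4 = 0 + 0 + 1 + 0 + 0 + 0 + 0 + 1 = 2 ≡ 0 (mod 2).
s = (1, 0, 1, 0)^T — this equals column 10 of H (binary 1010), so error is at position 10.
Correct: flip bit 10 of r = 010010010100001 to get c = 010010010000001.


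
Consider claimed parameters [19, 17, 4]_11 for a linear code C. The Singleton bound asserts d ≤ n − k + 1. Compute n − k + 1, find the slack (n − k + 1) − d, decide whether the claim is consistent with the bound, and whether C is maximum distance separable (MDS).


Singleton RHS = n − k + 1 = 3, slack = -1, bound violated (no such code; not MDS).

Singleton bound: d ≤ n − k + 1.
Here n = 19, k = 17, so n − k + 1 = 3.
Given d = 4, check d ≤ 3: NO.
Slack = (n − k + 1) − d = -1.
The slack is negative: d = 4 exceeds n − k + 1 = 3 by 1, so the Singleton bound is violated and no linear [19, 17, 4]_11 code can exist. In particular it is not MDS (MDS requires d = n − k + 1 exactly).
Description: the claimed parameters are [19, 17, 4]_11; such a code would be impossible (violates the Singleton bound).


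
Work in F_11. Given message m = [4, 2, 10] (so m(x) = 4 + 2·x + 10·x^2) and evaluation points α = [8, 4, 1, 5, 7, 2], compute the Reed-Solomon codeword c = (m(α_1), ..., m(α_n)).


c = [0, 7, 5, 0, 2, 4]

Message polynomial: m(x) = 4 + 2·x + 10·x^2 (mod 11).
For each evaluation point α_i, compute m(α_i) mod 11:
  α_1 = 8: Horner steps 10 → 5 → 0, so m(8) = 0.
  α_2 = 4: Horner steps 10 → 9 → 7, so m(4) = 7.
  α_3 = 1: Horner steps 10 → 1 → 5, so m(1) = 5.
  α_4 = 5: Horner steps 10 → 8 → 0, so m(5) = 0.
  α_5 = 7: Horner steps 10 → 6 → 2, so m(7) = 2.
  α_6 = 2: Horner steps 10 → 0 → 4, so m(2) = 4.
Codeword c = [0, 7, 5, 0, 2, 4] ∈ F_11^6.


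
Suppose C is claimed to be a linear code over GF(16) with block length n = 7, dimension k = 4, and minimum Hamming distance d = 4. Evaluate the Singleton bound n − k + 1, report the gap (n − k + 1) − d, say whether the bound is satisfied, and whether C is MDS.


Singleton RHS = n − k + 1 = 4, slack = 0, bound satisfied, MDS.

Singleton bound: d ≤ n − k + 1.
Here n = 7, k = 4, so n − k + 1 = 4.
Given d = 4, check d ≤ 4: YES.
Slack = (n − k + 1) − d = 0.
The code is MDS (slack = 0).
Description: the claimed parameters are [7, 4, 4]_16; such a code would be MDS (meets Singleton bound).


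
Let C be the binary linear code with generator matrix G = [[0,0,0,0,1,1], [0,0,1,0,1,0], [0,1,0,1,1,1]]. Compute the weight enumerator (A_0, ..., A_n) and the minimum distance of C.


Weight distribution: A_0 = 1, A_2 = 4, A_4 = 3. Minimum distance d = 2.

Enumerate all 2^3 = 8 messages m ∈ F_2^3.
For each, compute codeword c = mG in F_2^6, then tally its weight.
  m = 000 → c = 000000, weight = 0.
  m = 100 → c = 000011, weight = 2.
  m = 010 → c = 001010, weight = 2.
  m = 110 → c = 001001, weight = 2.
  m = 001 → c = 010111, weight = 4.
  m = 101 → c = 010100, weight = 2.
  m = 011 → c = 011101, weight = 4.
  m = 111 → c = 011110, weight = 4.
Tally weights:
  weight 0: 1 codewords.
  weight 2: 4 codewords.
  weight 4: 3 codewords.
Minimum distance d = smallest w > 0 with A_w > 0 = 2.
Sanity: Σ A_w = 8 = 2^3 = 8 ✓.


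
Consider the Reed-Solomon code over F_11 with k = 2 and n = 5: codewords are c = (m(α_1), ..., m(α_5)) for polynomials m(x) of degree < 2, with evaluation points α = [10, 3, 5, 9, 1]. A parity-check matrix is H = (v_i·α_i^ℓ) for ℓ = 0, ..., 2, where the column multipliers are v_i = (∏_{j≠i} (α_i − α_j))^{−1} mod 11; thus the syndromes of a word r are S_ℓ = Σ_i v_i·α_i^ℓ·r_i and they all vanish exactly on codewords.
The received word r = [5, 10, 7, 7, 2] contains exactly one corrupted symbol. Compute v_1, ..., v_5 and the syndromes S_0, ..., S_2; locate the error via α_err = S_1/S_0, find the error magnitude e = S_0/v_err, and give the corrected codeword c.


S = (1, 9, 4), error at position 4, error magnitude e = 6, c = [5, 10, 7, 1, 2].

Step 1: column multipliers v_i = (∏_{j≠i}(α_i − α_j))^{−1} mod 11.
  i = 1 (α = 10): (10−3)(10−5)(10−9)(10−1) = 7·5·1·9 = 315 ≡ 7, so v_1 = 7^{−1} = 8 (mod 11).
  i = 2 (α = 3): (3−10)(3−5)(3−9)(3−1) = (−7)·(−2)·(−6)·2 = −168 ≡ 8, so v_2 = 8^{−1} = 7 (mod 11).
  i = 3 (α = 5): (5−10)(5−3)(5−9)(5−1) = (−5)·2·(−4)·4 = 160 ≡ 6, so v_3 = 6^{−1} = 2 (mod 11).
  i = 4 (α = 9): (9−10)(9−3)(9−5)(9−1) = (−1)·6·4·8 = −192 ≡ 6, so v_4 = 6^{−1} = 2 (mod 11).
  i = 5 (α = 1): (1−10)(1−3)(1−5)(1−9) = (−9)·(−2)·(−4)·(−8) = 576 ≡ 4, so v_5 = 4^{−1} = 3 (mod 11).
  v = [8, 7, 2, 2, 3].
Step 2: syndromes of r = [5, 10, 7, 7, 2] (all sums mod 11).
  S_0 = Σ v_i r_i = 8·5 + 7·10 + 2·7 + 2·7 + 3·2 = 144 ≡ 1.
  S_1 = Σ v_i α_i r_i = 8·10·5 + 7·3·10 + 2·5·7 + 2·9·7 + 3·1·2 = 812 ≡ 9.
  α_i^2 mod 11 = [1, 9, 3, 4, 1].
  S_2 = Σ v_i α_i^2 r_i = 8·1·5 + 7·9·10 + 2·3·7 + 2·4·7 + 3·1·2 = 774 ≡ 4.
  S = (1, 9, 4) ≠ 0, so r is not a codeword (an error is present).
Step 3: locate the error. For a single error e at position i, S_ℓ = v_i·e·α_i^ℓ, so α_err = S_1/S_0.
  S_0^{−1} = 1^{−1} = 1 (mod 11), so α_err = 9·1 = 9 ≡ 9 = α_4. Error position i = 4.
  Consistency check: S_2/S_1 = 4·5 = 20 ≡ 9 = α_err ✓ (single-error assumption holds).
Step 4: error magnitude e = S_0/v_4 = S_0·∏_{j≠4}(α_4 − α_j) = 1·6 = 6 ≡ 6 (mod 11).
Step 5: correct position 4: c_4 = r_4 − e = 7 − 6 ≡ 1 (mod 11). Hence c = [5, 10, 7, 1, 2].
  Check: interpolating c through the α_i gives m(x) = 9 + 4·x (degree < 2) with m(α_i) = c_i for every i, so c is indeed a codeword.


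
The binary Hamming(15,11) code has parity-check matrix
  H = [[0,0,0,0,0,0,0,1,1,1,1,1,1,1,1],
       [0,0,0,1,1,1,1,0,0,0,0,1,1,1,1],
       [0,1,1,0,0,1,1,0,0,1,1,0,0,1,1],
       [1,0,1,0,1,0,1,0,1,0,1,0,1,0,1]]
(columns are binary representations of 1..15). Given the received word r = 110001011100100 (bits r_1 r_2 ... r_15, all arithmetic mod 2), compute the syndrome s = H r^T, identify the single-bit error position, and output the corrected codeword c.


s = (0, 0, 1, 1)^T, error position = 3, corrected codeword c = 111001011100100

Compute s = H r^T mod 2 one row at a time:
  s_1 = 1 + 1 + 1 + 0 + 0 + 1 + 0 + 0 = 4 ≡ 0 (mod 2).
  s_2 = 0 + 0 + 1 + 0 + 0 + 1 + 0 + 0 = 2 ≡ 0 (mod 2).
  s_3 = 1 + 0 + 1 + 0 + 1 + 0 + 0 + 0 = 3 ≡ 1 (mod 2).
  s_4 = 1 + 0 + 0 + 0 + 1 + 0 + 1 + 0 = 3 ≡ 1 (mod 2).
s = (0, 0, 1, 1)^T — this equals column 3 of H (binary 0011), so error is at position 3.
Correct: flip bit 3 of r = 110001011100100 to get c = 111001011100100.


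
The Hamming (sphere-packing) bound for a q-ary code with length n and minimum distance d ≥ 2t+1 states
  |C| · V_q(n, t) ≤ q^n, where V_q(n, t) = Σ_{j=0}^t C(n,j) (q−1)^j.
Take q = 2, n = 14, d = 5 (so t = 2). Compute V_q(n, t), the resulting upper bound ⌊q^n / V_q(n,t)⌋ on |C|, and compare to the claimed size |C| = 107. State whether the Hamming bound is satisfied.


V_q(n, t) = 106, q^n = 16384, Hamming bound = 154, |C| = 107 ≤ bound (satisfied).

Step 1: Compute V_q(n, t) = Σ_{j=0}^2 C(n, j) (q−1)^j.
  j = 0: C(14,0)·(1)^0 = 1·1 = 1.
  j = 1: C(14,1)·(1)^1 = 14·1 = 14.
  j = 2: C(14,2)·(1)^2 = 91·1 = 91.
  V_q(n, t) = 1 + 14 + 91 = 106.
Step 2: q^n = 2^14 = 16384.
Step 3: Hamming bound ⌊q^n / V_q(n,t)⌋ = ⌊16384/106⌋ = 154.
Step 4: Compare |C| = 107 to 154: satisfied.
The claimed |C| lies below the Hamming bound.


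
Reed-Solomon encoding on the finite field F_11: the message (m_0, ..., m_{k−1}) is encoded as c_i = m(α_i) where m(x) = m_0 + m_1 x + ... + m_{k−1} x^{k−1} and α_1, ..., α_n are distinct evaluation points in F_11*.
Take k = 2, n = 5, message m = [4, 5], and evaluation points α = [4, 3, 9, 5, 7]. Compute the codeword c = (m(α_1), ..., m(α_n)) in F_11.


c = [2, 8, 5, 7, 6]

Message polynomial: m(x) = 4 + 5·x (mod 11).
For each evaluation point α_i, compute m(α_i) mod 11:
  α_1 = 4: Horner steps 5 → 2, so m(4) = 2.
  α_2 = 3: Horner steps 5 → 8, so m(3) = 8.
  α_3 = 9: Horner steps 5 → 5, so m(9) = 5.
  α_4 = 5: Horner steps 5 → 7, so m(5) = 7.
  α_5 = 7: Horner steps 5 → 6, so m(7) = 6.
Codeword c = [2, 8, 5, 7, 6] ∈ F_11^5.


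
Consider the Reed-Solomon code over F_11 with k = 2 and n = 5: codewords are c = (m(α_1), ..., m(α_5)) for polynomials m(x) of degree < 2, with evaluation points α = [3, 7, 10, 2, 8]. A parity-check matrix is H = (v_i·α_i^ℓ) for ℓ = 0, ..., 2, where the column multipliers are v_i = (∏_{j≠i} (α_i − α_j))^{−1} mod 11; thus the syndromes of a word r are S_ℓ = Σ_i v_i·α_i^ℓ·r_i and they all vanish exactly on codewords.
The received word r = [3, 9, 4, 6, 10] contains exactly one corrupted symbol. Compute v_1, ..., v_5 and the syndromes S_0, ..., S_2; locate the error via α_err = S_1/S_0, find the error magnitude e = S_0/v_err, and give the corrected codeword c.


S = (8, 1, 7), error at position 2, error magnitude e = 7, c = [3, 2, 4, 6, 10].

Step 1: column multipliers v_i = (∏_{j≠i}(α_i − α_j))^{−1} mod 11.
  i = 1 (α = 3): (3−7)(3−10)(3−2)(3−8) = (−4)·(−7)·1·(−5) = −140 ≡ 3, so v_1 = 3^{−1} = 4 (mod 11).
  i = 2 (α = 7): (7−3)(7−10)(7−2)(7−8) = 4·(−3)·5·(−1) = 60 ≡ 5, so v_2 = 5^{−1} = 9 (mod 11).
  i = 3 (α = 10): (10−3)(10−7)(10−2)(10−8) = 7·3·8·2 = 336 ≡ 6, so v_3 = 6^{−1} = 2 (mod 11).
  i = 4 (α = 2): (2−3)(2−7)(2−10)(2−8) = (−1)·(−5)·(−8)·(−6) = 240 ≡ 9, so v_4 = 9^{−1} = 5 (mod 11).
  i = 5 (α = 8): (8−3)(8−7)(8−10)(8−2) = 5·1·(−2)·6 = −60 ≡ 6, so v_5 = 6^{−1} = 2 (mod 11).
  v = [4, 9, 2, 5, 2].
Step 2: syndromes of r = [3, 9, 4, 6, 10] (all sums mod 11).
  S_0 = Σ v_i r_i = 4·3 + 9·9 + 2·4 + 5·6 + 2·10 = 151 ≡ 8.
  S_1 = Σ v_i α_i r_i = 4·3·3 + 9·7·9 + 2·10·4 + 5·2·6 + 2·8·10 = 903 ≡ 1.
  α_i^2 mod 11 = [9, 5, 1, 4, 9].
  S_2 = Σ v_i α_i^2 r_i = 4·9·3 + 9·5·9 + 2·1·4 + 5·4·6 + 2·9·10 = 821 ≡ 7.
  S = (8, 1, 7) ≠ 0, so r is not a codeword (an error is present).
Step 3: locate the error. For a single error e at position i, S_ℓ = v_i·e·α_i^ℓ, so α_err = S_1/S_0.
  S_0^{−1} = 8^{−1} = 7 (mod 11), so α_err = 1·7 = 7 ≡ 7 = α_2. Error position i = 2.
  Consistency check: S_2/S_1 = 7·1 = 7 ≡ 7 = α_err ✓ (single-error assumption holds).
Step 4: error magnitude e = S_0/v_2 = S_0·∏_{j≠2}(α_2 − α_j) = 8·5 = 40 ≡ 7 (mod 11).
Step 5: correct position 2: c_2 = r_2 − e = 9 − 7 ≡ 2 (mod 11). Hence c = [3, 2, 4, 6, 10].
  Check: interpolating c through the α_i gives m(x) = 1 + 8·x (degree < 2) with m(α_i) = c_i for every i, so c is indeed a codeword.


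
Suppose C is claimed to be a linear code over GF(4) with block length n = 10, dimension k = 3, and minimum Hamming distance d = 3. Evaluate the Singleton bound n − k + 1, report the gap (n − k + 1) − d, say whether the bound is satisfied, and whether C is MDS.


Singleton RHS = n − k + 1 = 8, slack = 5, bound satisfied, not MDS.

Singleton bound: d ≤ n − k + 1.
Here n = 10, k = 3, so n − k + 1 = 8.
Given d = 3, check d ≤ 8: YES.
Slack = (n − k + 1) − d = 5.
The code is NOT MDS (slack = 5 > 0).
Description: the claimed parameters are [10, 3, 3]_4; such a code would be non-MDS.


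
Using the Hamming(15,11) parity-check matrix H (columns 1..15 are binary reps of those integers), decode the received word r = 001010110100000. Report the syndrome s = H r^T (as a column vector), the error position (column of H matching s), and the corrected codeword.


s = (0, 0, 1, 1)^T, error position = 3, corrected codeword c = 000010110100000

Compute s = H r^T mod 2 one row at a time:
  s_1 = 1 + 0 + 1 + 0 + 0 + 0 + 0 + 0 = 2 ≡ 0 (mod 2).
  s_2 = 0 + 1 + 0 + 1 + 0 + 0 + 0 + 0 = 2 ≡ 0 (mod 2).
  s_3 = 0 + 1 + 0 + 1 + 1 + 0 + 0 + 0 = 3 ≡ 1 (mod 2).
  s_4 = 0 + 1 + 1 + 1 + 0 + 0 + 0 + 0 = 3 ≡ 1 (mod 2).
s = (0, 0, 1, 1)^T — this equals column 3 of H (binary 0011), so error is at position 3.
Correct: flip bit 3 of r = 001010110100000 to get c = 000010110100000.


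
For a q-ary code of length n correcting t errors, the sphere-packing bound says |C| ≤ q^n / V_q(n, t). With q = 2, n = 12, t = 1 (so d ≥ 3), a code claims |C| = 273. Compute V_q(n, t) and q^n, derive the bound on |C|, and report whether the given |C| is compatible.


V_q(n, t) = 13, q^n = 4096, Hamming bound = 315, |C| = 273 ≤ bound (satisfied).

Step 1: Compute V_q(n, t) = Σ_{j=0}^1 C(n, j) (q−1)^j.
  j = 0: C(12,0)·(1)^0 = 1·1 = 1.
  j = 1: C(12,1)·(1)^1 = 12·1 = 12.
  V_q(n, t) = 1 + 12 = 13.
Step 2: q^n = 2^12 = 4096.
Step 3: Hamming bound ⌊q^n / V_q(n,t)⌋ = ⌊4096/13⌋ = 315.
Step 4: Compare |C| = 273 to 315: satisfied.
The claimed |C| lies below the Hamming bound.


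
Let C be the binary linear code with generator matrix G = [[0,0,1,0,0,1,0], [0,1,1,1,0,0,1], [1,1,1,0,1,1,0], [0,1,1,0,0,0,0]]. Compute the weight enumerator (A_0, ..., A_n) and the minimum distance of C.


Weight distribution: A_0 = 1, A_2 = 4, A_3 = 3, A_4 = 3, A_5 = 4, A_7 = 1. Minimum distance d = 2.

Enumerate all 2^4 = 16 messages m ∈ F_2^4.
For each, compute codeword c = mG in F_2^7, then tally its weight.
  m = 0000 → c = 0000000, weight = 0.
  m = 1000 → c = 0010010, weight = 2.
  m = 0100 → c = 0111001, weight = 4.
  m = 1100 → c = 0101011, weight = 4.
  m = 0010 → c = 1110110, weight = 5.
  m = 1010 → c = 1100100, weight = 3.
  m = 0110 → c = 1001111, weight = 5.
  m = 1110 → c = 1011101, weight = 5.
  m = 0001 → c = 0110000, weight = 2.
  m = 1001 → c = 0100010, weight = 2.
  m = 0101 → c = 0001001, weight = 2.
  m = 1101 → c = 0011011, weight = 4.
  m = 0011 → c = 1000110, weight = 3.
  m = 1011 → c = 1010100, weight = 3.
  m = 0111 → c = 1111111, weight = 7.
  m = 1111 → c = 1101101, weight = 5.
Tally weights:
  weight 0: 1 codewords.
  weight 2: 4 codewords.
  weight 3: 3 codewords.
  weight 4: 3 codewords.
  weight 5: 4 codewords.
  weight 7: 1 codewords.
Minimum distance d = smallest w > 0 with A_w > 0 = 2.
Sanity: Σ A_w = 16 = 2^4 = 16 ✓.


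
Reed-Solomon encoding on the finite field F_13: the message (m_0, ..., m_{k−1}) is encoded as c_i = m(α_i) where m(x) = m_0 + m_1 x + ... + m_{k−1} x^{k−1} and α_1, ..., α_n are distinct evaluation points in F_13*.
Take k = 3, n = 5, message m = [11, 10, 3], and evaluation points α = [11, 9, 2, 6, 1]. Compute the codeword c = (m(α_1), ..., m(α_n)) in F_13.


c = [3, 6, 4, 10, 11]

Message polynomial: m(x) = 11 + 10·x + 3·x^2 (mod 13).
For each evaluation point α_i, compute m(α_i) mod 13:
  α_1 = 11: Horner steps 3 → 4 → 3, so m(11) = 3.
  α_2 = 9: Horner steps 3 → 11 → 6, so m(9) = 6.
  α_3 = 2: Horner steps 3 → 3 → 4, so m(2) = 4.
  α_4 = 6: Horner steps 3 → 2 → 10, so m(6) = 10.
  α_5 = 1: Horner steps 3 → 0 → 11, so m(1) = 11.
Codeword c = [3, 6, 4, 10, 11] ∈ F_13^5.


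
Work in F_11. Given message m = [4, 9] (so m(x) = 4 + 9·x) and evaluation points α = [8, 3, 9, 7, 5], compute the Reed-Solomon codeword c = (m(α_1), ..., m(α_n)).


c = [10, 9, 8, 1, 5]

Message polynomial: m(x) = 4 + 9·x (mod 11).
For each evaluation point α_i, compute m(α_i) mod 11:
  α_1 = 8: Horner steps 9 → 10, so m(8) = 10.
  α_2 = 3: Horner steps 9 → 9, so m(3) = 9.
  α_3 = 9: Horner steps 9 → 8, so m(9) = 8.
  α_4 = 7: Horner steps 9 → 1, so m(7) = 1.
  α_5 = 5: Horner steps 9 → 5, so m(5) = 5.
Codeword c = [10, 9, 8, 1, 5] ∈ F_11^5.


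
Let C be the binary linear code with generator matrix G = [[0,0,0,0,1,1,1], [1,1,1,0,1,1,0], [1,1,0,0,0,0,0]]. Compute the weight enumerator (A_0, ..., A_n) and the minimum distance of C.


Weight distribution: A_0 = 1, A_2 = 2, A_3 = 2, A_4 = 1, A_5 = 2. Minimum distance d = 2.

Enumerate all 2^3 = 8 messages m ∈ F_2^3.
For each, compute codeword c = mG in F_2^7, then tally its weight.
  m = 000 → c = 0000000, weight = 0.
  m = 100 → c = 0000111, weight = 3.
  m = 010 → c = 1110110, weight = 5.
  m = 110 → c = 1110001, weight = 4.
  m = 001 → c = 1100000, weight = 2.
  m = 101 → c = 1100111, weight = 5.
  m = 011 → c = 0010110, weight = 3.
  m = 111 → c = 0010001, weight = 2.
Tally weights:
  weight 0: 1 codewords.
  weight 2: 2 codewords.
  weight 3: 2 codewords.
  weight 4: 1 codewords.
  weight 5: 2 codewords.
Minimum distance d = smallest w > 0 with A_w > 0 = 2.
Sanity: Σ A_w = 8 = 2^3 = 8 ✓.


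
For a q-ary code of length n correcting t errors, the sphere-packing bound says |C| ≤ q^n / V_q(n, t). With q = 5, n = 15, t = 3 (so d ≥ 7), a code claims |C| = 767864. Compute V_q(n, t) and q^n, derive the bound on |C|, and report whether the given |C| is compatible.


V_q(n, t) = 30861, q^n = 30517578125, Hamming bound = 988871, |C| = 767864 ≤ bound (satisfied).

Step 1: Compute V_q(n, t) = Σ_{j=0}^3 C(n, j) (q−1)^j.
  j = 0: C(15,0)·(4)^0 = 1·1 = 1.
  j = 1: C(15,1)·(4)^1 = 15·4 = 60.
  j = 2: C(15,2)·(4)^2 = 105·16 = 1680.
  j = 3: C(15,3)·(4)^3 = 455·64 = 29120.
  V_q(n, t) = 1 + 60 + 1680 + 29120 = 30861.
Step 2: q^n = 5^15 = 30517578125.
Step 3: Hamming bound ⌊q^n / V_q(n,t)⌋ = ⌊30517578125/30861⌋ = 988871.
Step 4: Compare |C| = 767864 to 988871: satisfied.
The claimed |C| lies below the Hamming bound.


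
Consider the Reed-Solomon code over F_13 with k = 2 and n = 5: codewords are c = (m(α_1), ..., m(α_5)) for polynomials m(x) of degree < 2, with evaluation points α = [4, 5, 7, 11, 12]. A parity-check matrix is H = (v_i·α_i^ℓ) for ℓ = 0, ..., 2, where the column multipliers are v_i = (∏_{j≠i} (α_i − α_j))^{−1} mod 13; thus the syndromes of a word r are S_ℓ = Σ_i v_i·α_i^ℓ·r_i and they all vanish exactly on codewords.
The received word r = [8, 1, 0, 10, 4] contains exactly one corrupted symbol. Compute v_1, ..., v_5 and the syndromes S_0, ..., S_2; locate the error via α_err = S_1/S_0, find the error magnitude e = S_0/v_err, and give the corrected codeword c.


S = (12, 2, 9), error at position 4, error magnitude e = 12, c = [8, 1, 0, 11, 4].

Step 1: column multipliers v_i = (∏_{j≠i}(α_i − α_j))^{−1} mod 13.
  i = 1 (α = 4): (4−5)(4−7)(4−11)(4−12) = (−1)·(−3)·(−7)·(−8) = 168 ≡ 12, so v_1 = 12^{−1} = 12 (mod 13).
  i = 2 (α = 5): (5−4)(5−7)(5−11)(5−12) = 1·(−2)·(−6)·(−7) = −84 ≡ 7, so v_2 = 7^{−1} = 2 (mod 13).
  i = 3 (α = 7): (7−4)(7−5)(7−11)(7−12) = 3·2·(−4)·(−5) = 120 ≡ 3, so v_3 = 3^{−1} = 9 (mod 13).
  i = 4 (α = 11): (11−4)(11−5)(11−7)(11−12) = 7·6·4·(−1) = −168 ≡ 1, so v_4 = 1^{−1} = 1 (mod 13).
  i = 5 (α = 12): (12−4)(12−5)(12−7)(12−11) = 8·7·5·1 = 280 ≡ 7, so v_5 = 7^{−1} = 2 (mod 13).
  v = [12, 2, 9, 1, 2].
Step 2: syndromes of r = [8, 1, 0, 10, 4] (all sums mod 13).
  S_0 = Σ v_i r_i = 12·8 + 2·1 + 9·0 + 1·10 + 2·4 = 116 ≡ 12.
  S_1 = Σ v_i α_i r_i = 12·4·8 + 2·5·1 + 9·7·0 + 1·11·10 + 2·12·4 = 600 ≡ 2.
  α_i^2 mod 13 = [3, 12, 10, 4, 1].
  S_2 = Σ v_i α_i^2 r_i = 12·3·8 + 2·12·1 + 9·10·0 + 1·4·10 + 2·1·4 = 360 ≡ 9.
  S = (12, 2, 9) ≠ 0, so r is not a codeword (an error is present).
Step 3: locate the error. For a single error e at position i, S_ℓ = v_i·e·α_i^ℓ, so α_err = S_1/S_0.
  S_0^{−1} = 12^{−1} = 12 (mod 13), so α_err = 2·12 = 24 ≡ 11 = α_4. Error position i = 4.
  Consistency check: S_2/S_1 = 9·7 = 63 ≡ 11 = α_err ✓ (single-error assumption holds).
Step 4: error magnitude e = S_0/v_4 = S_0·∏_{j≠4}(α_4 − α_j) = 12·1 = 12 ≡ 12 (mod 13).
Step 5: correct position 4: c_4 = r_4 − e = 10 − 12 ≡ 11 (mod 13). Hence c = [8, 1, 0, 11, 4].
  Check: interpolating c through the α_i gives m(x) = 10 + 6·x (degree < 2) with m(α_i) = c_i for every i, so c is indeed a codeword.


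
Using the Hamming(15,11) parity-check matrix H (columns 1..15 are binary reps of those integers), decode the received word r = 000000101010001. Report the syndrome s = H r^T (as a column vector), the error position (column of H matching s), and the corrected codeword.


s = (1, 0, 1, 0)^T, error position = 10, corrected codeword c = 000000101110001

Compute s = H r^T mod 2 one row at a time:
  s_1 = 0 + 1 + 0 + 1 + 0 + 0 + 0 + 1 = 3 ≡ 1 (mod 2).
  s_2 = 0 + 0 + 0 + 1 + 0 + 0 + 0 + 1 = 2 ≡ 0 (mod 2).
  s_3 = 0 + 0 + 0 + 1 + 0 + 1 + 0 + 1 = 3 ≡ 1 (mod 2).
  s_4 = 0 + 0 + 0 + 1 + 1 + 1 + 0 + 1 = 4 ≡ 0 (mod 2).
s = (1, 0, 1, 0)^T — this equals column 10 of H (binary 1010), so error is at position 10.
Correct: flip bit 10 of r = 000000101010001 to get c = 000000101110001.


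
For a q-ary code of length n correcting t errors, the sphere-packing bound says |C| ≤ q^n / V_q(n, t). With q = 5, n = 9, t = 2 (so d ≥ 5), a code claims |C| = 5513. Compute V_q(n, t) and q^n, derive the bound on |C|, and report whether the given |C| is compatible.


V_q(n, t) = 613, q^n = 1953125, Hamming bound = 3186, |C| = 5513 > bound (violated).

Step 1: Compute V_q(n, t) = Σ_{j=0}^2 C(n, j) (q−1)^j.
  j = 0: C(9,0)·(4)^0 = 1·1 = 1.
  j = 1: C(9,1)·(4)^1 = 9·4 = 36.
  j = 2: C(9,2)·(4)^2 = 36·16 = 576.
  V_q(n, t) = 1 + 36 + 576 = 613.
Step 2: q^n = 5^9 = 1953125.
Step 3: Hamming bound ⌊q^n / V_q(n,t)⌋ = ⌊1953125/613⌋ = 3186.
Step 4: Compare |C| = 5513 to 3186: violated.
The claimed |C| lies above the Hamming bound, so no 5-ary code of length 9 with d ≥ 5 can have 5513 codewords.


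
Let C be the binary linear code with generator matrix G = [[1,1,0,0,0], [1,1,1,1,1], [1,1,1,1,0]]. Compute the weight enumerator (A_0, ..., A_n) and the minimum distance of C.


Weight distribution: A_0 = 1, A_1 = 1, A_2 = 2, A_3 = 2, A_4 = 1, A_5 = 1. Minimum distance d = 1.

Enumerate all 2^3 = 8 messages m ∈ F_2^3.
For each, compute codeword c = mG in F_2^5, then tally its weight.
  m = 000 → c = 00000, weight = 0.
  m = 100 → c = 11000, weight = 2.
  m = 010 → c = 11111, weight = 5.
  m = 110 → c = 00111, weight = 3.
  m = 001 → c = 11110, weight = 4.
  m = 101 → c = 00110, weight = 2.
  m = 011 → c = 00001, weight = 1.
  m = 111 → c = 11001, weight = 3.
Tally weights:
  weight 0: 1 codewords.
  weight 1: 1 codewords.
  weight 2: 2 codewords.
  weight 3: 2 codewords.
  weight 4: 1 codewords.
  weight 5: 1 codewords.
Minimum distance d = smallest w > 0 with A_w > 0 = 1.
Sanity: Σ A_w = 8 = 2^3 = 8 ✓.


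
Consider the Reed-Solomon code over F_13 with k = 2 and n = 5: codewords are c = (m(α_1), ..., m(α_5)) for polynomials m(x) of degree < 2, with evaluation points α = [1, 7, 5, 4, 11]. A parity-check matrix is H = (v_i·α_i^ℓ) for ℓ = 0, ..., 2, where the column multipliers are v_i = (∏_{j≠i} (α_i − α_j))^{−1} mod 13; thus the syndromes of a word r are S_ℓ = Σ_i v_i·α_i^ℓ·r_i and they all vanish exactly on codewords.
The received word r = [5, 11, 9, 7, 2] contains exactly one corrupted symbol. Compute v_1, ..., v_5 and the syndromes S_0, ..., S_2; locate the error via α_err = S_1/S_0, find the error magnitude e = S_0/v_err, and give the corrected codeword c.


S = (6, 11, 5), error at position 4, error magnitude e = 12, c = [5, 11, 9, 8, 2].

Step 1: column multipliers v_i = (∏_{j≠i}(α_i − α_j))^{−1} mod 13.
  i = 1 (α = 1): (1−7)(1−5)(1−4)(1−11) = (−6)·(−4)·(−3)·(−10) = 720 ≡ 5, so v_1 = 5^{−1} = 8 (mod 13).
  i = 2 (α = 7): (7−1)(7−5)(7−4)(7−11) = 6·2·3·(−4) = −144 ≡ 12, so v_2 = 12^{−1} = 12 (mod 13).
  i = 3 (α = 5): (5−1)(5−7)(5−4)(5−11) = 4·(−2)·1·(−6) = 48 ≡ 9, so v_3 = 9^{−1} = 3 (mod 13).
  i = 4 (α = 4): (4−1)(4−7)(4−5)(4−11) = 3·(−3)·(−1)·(−7) = −63 ≡ 2, so v_4 = 2^{−1} = 7 (mod 13).
  i = 5 (α = 11): (11−1)(11−7)(11−5)(11−4) = 10·4·6·7 = 1680 ≡ 3, so v_5 = 3^{−1} = 9 (mod 13).
  v = [8, 12, 3, 7, 9].
Step 2: syndromes of r = [5, 11, 9, 7, 2] (all sums mod 13).
  S_0 = Σ v_i r_i = 8·5 + 12·11 + 3·9 + 7·7 + 9·2 = 266 ≡ 6.
  S_1 = Σ v_i α_i r_i = 8·1·5 + 12·7·11 + 3·5·9 + 7·4·7 + 9·11·2 = 1493 ≡ 11.
  α_i^2 mod 13 = [1, 10, 12, 3, 4].
  S_2 = Σ v_i α_i^2 r_i = 8·1·5 + 12·10·11 + 3·12·9 + 7·3·7 + 9·4·2 = 1903 ≡ 5.
  S = (6, 11, 5) ≠ 0, so r is not a codeword (an error is present).
Step 3: locate the error. For a single error e at position i, S_ℓ = v_i·e·α_i^ℓ, so α_err = S_1/S_0.
  S_0^{−1} = 6^{−1} = 11 (mod 13), so α_err = 11·11 = 121 ≡ 4 = α_4. Error position i = 4.
  Consistency check: S_2/S_1 = 5·6 = 30 ≡ 4 = α_err ✓ (single-error assumption holds).
Step 4: error magnitude e = S_0/v_4 = S_0·∏_{j≠4}(α_4 − α_j) = 6·2 = 12 ≡ 12 (mod 13).
Step 5: correct position 4: c_4 = r_4 − e = 7 − 12 ≡ 8 (mod 13). Hence c = [5, 11, 9, 8, 2].
  Check: interpolating c through the α_i gives m(x) = 4 + 1·x (degree < 2) with m(α_i) = c_i for every i, so c is indeed a codeword.


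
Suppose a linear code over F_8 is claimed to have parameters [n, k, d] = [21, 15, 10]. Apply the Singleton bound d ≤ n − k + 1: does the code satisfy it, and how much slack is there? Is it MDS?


Singleton RHS = n − k + 1 = 7, slack = -3, bound violated (no such code; not MDS).

Singleton bound: d ≤ n − k + 1.
Here n = 21, k = 15, so n − k + 1 = 7.
Given d = 10, check d ≤ 7: NO.
Slack = (n − k + 1) − d = -3.
The slack is negative: d = 10 exceeds n − k + 1 = 7 by 3, so the Singleton bound is violated and no linear [21, 15, 10]_8 code can exist. In particular it is not MDS (MDS requires d = n − k + 1 exactly).
Description: the claimed parameters are [21, 15, 10]_8; such a code would be impossible (violates the Singleton bound).


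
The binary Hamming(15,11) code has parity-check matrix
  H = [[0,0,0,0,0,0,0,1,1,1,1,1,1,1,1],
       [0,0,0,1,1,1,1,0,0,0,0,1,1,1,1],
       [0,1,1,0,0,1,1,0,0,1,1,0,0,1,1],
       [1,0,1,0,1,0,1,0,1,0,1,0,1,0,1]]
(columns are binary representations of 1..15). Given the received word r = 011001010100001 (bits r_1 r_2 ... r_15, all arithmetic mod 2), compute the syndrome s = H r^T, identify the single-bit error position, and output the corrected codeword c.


s = (1, 0, 1, 0)^T, error position = 10, corrected codeword c = 011001010000001

Compute s = H r^T mod 2 one row at a time:
  s_1 = 1 + 0 + 1 + 0 + 0 + 0 + 0 + 1 = 3 ≡ 1 (mod 2).
  s_2 = 0 + 0 + 1 + 0 + 0 + 0 + 0 + 1 = 2 ≡ 0 (mod 2).
  s_3 = 1 + 1 + 1 + 0 + 1 + 0 + 0 + 1 = 5 ≡ 1 (mod 2).
  s_4 = 0 + 1 + 0 + 0 + 0 + 0 + 0 + 1 = 2 ≡ 0 (mod 2).
s = (1, 0, 1, 0)^T — this equals column 10 of H (binary 1010), so error is at position 10.
Correct: flip bit 10 of r = 011001010100001 to get c = 011001010000001.


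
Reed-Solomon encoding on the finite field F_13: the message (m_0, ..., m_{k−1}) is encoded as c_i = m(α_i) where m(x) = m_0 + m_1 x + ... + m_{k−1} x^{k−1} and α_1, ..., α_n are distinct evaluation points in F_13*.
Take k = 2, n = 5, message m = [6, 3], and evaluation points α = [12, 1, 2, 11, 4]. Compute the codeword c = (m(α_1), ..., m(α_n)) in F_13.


c = [3, 9, 12, 0, 5]

Message polynomial: m(x) = 6 + 3·x (mod 13).
For each evaluation point α_i, compute m(α_i) mod 13:
  α_1 = 12: Horner steps 3 → 3, so m(12) = 3.
  α_2 = 1: Horner steps 3 → 9, so m(1) = 9.
  α_3 = 2: Horner steps 3 → 12, so m(2) = 12.
  α_4 = 11: Horner steps 3 → 0, so m(11) = 0.
  α_5 = 4: Horner steps 3 → 5, so m(4) = 5.
Codeword c = [3, 9, 12, 0, 5] ∈ F_13^5.


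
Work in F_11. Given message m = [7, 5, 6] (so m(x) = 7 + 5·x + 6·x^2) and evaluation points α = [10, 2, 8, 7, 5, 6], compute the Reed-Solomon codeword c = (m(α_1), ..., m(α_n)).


c = [8, 8, 2, 6, 6, 0]

Message polynomial: m(x) = 7 + 5·x + 6·x^2 (mod 11).
For each evaluation point α_i, compute m(α_i) mod 11:
  α_1 = 10: Horner steps 6 → 10 → 8, so m(10) = 8.
  α_2 = 2: Horner steps 6 → 6 → 8, so m(2) = 8.
  α_3 = 8: Horner steps 6 → 9 → 2, so m(8) = 2.
  α_4 = 7: Horner steps 6 → 3 → 6, so m(7) = 6.
  α_5 = 5: Horner steps 6 → 2 → 6, so m(5) = 6.
  α_6 = 6: Horner steps 6 → 8 → 0, so m(6) = 0.
Codeword c = [8, 8, 2, 6, 6, 0] ∈ F_11^6.


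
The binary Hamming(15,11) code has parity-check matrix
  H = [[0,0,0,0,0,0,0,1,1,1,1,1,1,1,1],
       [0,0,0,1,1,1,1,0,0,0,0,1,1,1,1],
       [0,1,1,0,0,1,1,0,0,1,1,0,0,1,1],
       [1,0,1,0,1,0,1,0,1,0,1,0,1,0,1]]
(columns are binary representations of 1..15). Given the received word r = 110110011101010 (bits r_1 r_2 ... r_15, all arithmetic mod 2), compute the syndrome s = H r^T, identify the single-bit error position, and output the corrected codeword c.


s = (1, 0, 1, 1)^T, error position = 11, corrected codeword c = 110110011111010

Compute s = H r^T mod 2 one row at a time:
  s_1 = 1 + 1 + 1 + 0 + 1 + 0 + 1 + 0 = 5 ≡ 1 (mod 2).
  s_2 = 1 + 1 + 0 + 0 + 1 + 0 + 1 + 0 = 4 ≡ 0 (mod 2).
  s_3 = 1 + 0 + 0 + 0 + 1 + 0 + 1 + 0 = 3 ≡ 1 (mod 2).
  s_4 = 1 + 0 + 1 + 0 + 1 + 0 + 0 + 0 = 3 ≡ 1 (mod 2).
s = (1, 0, 1, 1)^T — this equals column 11 of H (binary 1011), so error is at position 11.
Correct: flip bit 11 of r = 110110011101010 to get c = 110110011111010.


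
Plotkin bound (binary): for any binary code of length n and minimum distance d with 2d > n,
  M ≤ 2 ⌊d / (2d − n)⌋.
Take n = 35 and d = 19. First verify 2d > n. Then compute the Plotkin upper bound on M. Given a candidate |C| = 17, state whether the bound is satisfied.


Plotkin bound M ≤ 12; given |C| = 17 > bound (violated).

Check applicability: 2d = 38, n = 35.
2d − n = 3 > 0, so Plotkin applies.
Compute d/(2d−n) = 19/3 ≈ 6.3333.
⌊d/(2d−n)⌋ = 6.
Plotkin bound: M ≤ 2·6 = 12.
Given |C| = 17, check: VIOLATED.
This |C| is above the Plotkin bound, so no binary code with n = 35, d = 19 and 17 codewords exists.


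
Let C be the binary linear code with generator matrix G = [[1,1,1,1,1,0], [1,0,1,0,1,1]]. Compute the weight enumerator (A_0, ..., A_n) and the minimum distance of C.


Weight distribution: A_0 = 1, A_3 = 1, A_4 = 1, A_5 = 1. Minimum distance d = 3.

Enumerate all 2^2 = 4 messages m ∈ F_2^2.
For each, compute codeword c = mG in F_2^6, then tally its weight.
  m = 00 → c = 000000, weight = 0.
  m = 10 → c = 111110, weight = 5.
  m = 01 → c = 101011, weight = 4.
  m = 11 → c = 010101, weight = 3.
Tally weights:
  weight 0: 1 codewords.
  weight 3: 1 codewords.
  weight 4: 1 codewords.
  weight 5: 1 codewords.
Minimum distance d = smallest w > 0 with A_w > 0 = 3.
Sanity: Σ A_w = 4 = 2^2 = 4 ✓.


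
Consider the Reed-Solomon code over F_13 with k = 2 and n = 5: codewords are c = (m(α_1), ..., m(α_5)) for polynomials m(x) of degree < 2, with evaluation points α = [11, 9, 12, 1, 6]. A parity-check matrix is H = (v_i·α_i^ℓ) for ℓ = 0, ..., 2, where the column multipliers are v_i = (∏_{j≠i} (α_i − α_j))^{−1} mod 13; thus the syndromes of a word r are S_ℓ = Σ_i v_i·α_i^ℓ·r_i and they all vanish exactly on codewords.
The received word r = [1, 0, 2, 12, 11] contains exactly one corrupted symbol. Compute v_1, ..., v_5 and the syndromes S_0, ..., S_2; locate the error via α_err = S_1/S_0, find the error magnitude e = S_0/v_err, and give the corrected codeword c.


S = (1, 11, 4), error at position 1, error magnitude e = 4, c = [10, 0, 2, 12, 11].

Step 1: column multipliers v_i = (∏_{j≠i}(α_i − α_j))^{−1} mod 13.
  i = 1 (α = 11): (11−9)(11−12)(11−1)(11−6) = 2·(−1)·10·5 = −100 ≡ 4, so v_1 = 4^{−1} = 10 (mod 13).
  i = 2 (α = 9): (9−11)(9−12)(9−1)(9−6) = (−2)·(−3)·8·3 = 144 ≡ 1, so v_2 = 1^{−1} = 1 (mod 13).
  i = 3 (α = 12): (12−11)(12−9)(12−1)(12−6) = 1·3·11·6 = 198 ≡ 3, so v_3 = 3^{−1} = 9 (mod 13).
  i = 4 (α = 1): (1−11)(1−9)(1−12)(1−6) = (−10)·(−8)·(−11)·(−5) = 4400 ≡ 6, so v_4 = 6^{−1} = 11 (mod 13).
  i = 5 (α = 6): (6−11)(6−9)(6−12)(6−1) = (−5)·(−3)·(−6)·5 = −450 ≡ 5, so v_5 = 5^{−1} = 8 (mod 13).
  v = [10, 1, 9, 11, 8].
Step 2: syndromes of r = [1, 0, 2, 12, 11] (all sums mod 13).
  S_0 = Σ v_i r_i = 10·1 + 1·0 + 9·2 + 11·12 + 8·11 = 248 ≡ 1.
  S_1 = Σ v_i α_i r_i = 10·11·1 + 1·9·0 + 9·12·2 + 11·1·12 + 8·6·11 = 986 ≡ 11.
  α_i^2 mod 13 = [4, 3, 1, 1, 10].
  S_2 = Σ v_i α_i^2 r_i = 10·4·1 + 1·3·0 + 9·1·2 + 11·1·12 + 8·10·11 = 1070 ≡ 4.
  S = (1, 11, 4) ≠ 0, so r is not a codeword (an error is present).
Step 3: locate the error. For a single error e at position i, S_ℓ = v_i·e·α_i^ℓ, so α_err = S_1/S_0.
  S_0^{−1} = 1^{−1} = 1 (mod 13), so α_err = 11·1 = 11 ≡ 11 = α_1. Error position i = 1.
  Consistency check: S_2/S_1 = 4·6 = 24 ≡ 11 = α_err ✓ (single-error assumption holds).
Step 4: error magnitude e = S_0/v_1 = S_0·∏_{j≠1}(α_1 − α_j) = 1·4 = 4 ≡ 4 (mod 13).
Step 5: correct position 1: c_1 = r_1 − e = 1 − 4 ≡ 10 (mod 13). Hence c = [10, 0, 2, 12, 11].
  Check: interpolating c through the α_i gives m(x) = 7 + 5·x (degree < 2) with m(α_i) = c_i for every i, so c is indeed a codeword.


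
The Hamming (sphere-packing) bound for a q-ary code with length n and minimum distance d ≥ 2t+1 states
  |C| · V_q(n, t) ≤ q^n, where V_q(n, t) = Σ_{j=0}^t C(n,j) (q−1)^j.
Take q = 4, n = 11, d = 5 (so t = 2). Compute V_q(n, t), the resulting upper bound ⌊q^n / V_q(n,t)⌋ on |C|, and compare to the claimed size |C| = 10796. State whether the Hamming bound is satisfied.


V_q(n, t) = 529, q^n = 4194304, Hamming bound = 7928, |C| = 10796 > bound (violated).

Step 1: Compute V_q(n, t) = Σ_{j=0}^2 C(n, j) (q−1)^j.
  j = 0: C(11,0)·(3)^0 = 1·1 = 1.
  j = 1: C(11,1)·(3)^1 = 11·3 = 33.
  j = 2: C(11,2)·(3)^2 = 55·9 = 495.
  V_q(n, t) = 1 + 33 + 495 = 529.
Step 2: q^n = 4^11 = 4194304.
Step 3: Hamming bound ⌊q^n / V_q(n,t)⌋ = ⌊4194304/529⌋ = 7928.
Step 4: Compare |C| = 10796 to 7928: violated.
The claimed |C| lies above the Hamming bound, so no 4-ary code of length 11 with d ≥ 5 can have 10796 codewords.


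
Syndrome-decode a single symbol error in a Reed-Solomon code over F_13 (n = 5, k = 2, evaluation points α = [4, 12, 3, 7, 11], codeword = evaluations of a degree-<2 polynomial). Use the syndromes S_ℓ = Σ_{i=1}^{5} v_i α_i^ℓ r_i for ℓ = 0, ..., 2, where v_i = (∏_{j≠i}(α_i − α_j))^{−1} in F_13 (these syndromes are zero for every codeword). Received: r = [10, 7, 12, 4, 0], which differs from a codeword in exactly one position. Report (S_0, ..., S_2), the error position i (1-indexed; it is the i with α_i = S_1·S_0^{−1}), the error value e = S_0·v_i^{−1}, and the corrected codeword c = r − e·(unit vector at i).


S = (3, 7, 12), error at position 5, error magnitude e = 4, c = [10, 7, 12, 4, 9].

Step 1: column multipliers v_i = (∏_{j≠i}(α_i − α_j))^{−1} mod 13.
  i = 1 (α = 4): (4−12)(4−3)(4−7)(4−11) = (−8)·1·(−3)·(−7) = −168 ≡ 1, so v_1 = 1^{−1} = 1 (mod 13).
  i = 2 (α = 12): (12−4)(12−3)(12−7)(12−11) = 8·9·5·1 = 360 ≡ 9, so v_2 = 9^{−1} = 3 (mod 13).
  i = 3 (α = 3): (3−4)(3−12)(3−7)(3−11) = (−1)·(−9)·(−4)·(−8) = 288 ≡ 2, so v_3 = 2^{−1} = 7 (mod 13).
  i = 4 (α = 7): (7−4)(7−12)(7−3)(7−11) = 3·(−5)·4·(−4) = 240 ≡ 6, so v_4 = 6^{−1} = 11 (mod 13).
  i = 5 (α = 11): (11−4)(11−12)(11−3)(11−7) = 7·(−1)·8·4 = −224 ≡ 10, so v_5 = 10^{−1} = 4 (mod 13).
  v = [1, 3, 7, 11, 4].
Step 2: syndromes of r = [10, 7, 12, 4, 0] (all sums mod 13).
  S_0 = Σ v_i r_i = 1·10 + 3·7 + 7·12 + 11·4 + 4·0 = 159 ≡ 3.
  S_1 = Σ v_i α_i r_i = 1·4·10 + 3·12·7 + 7·3·12 + 11·7·4 + 4·11·0 = 852 ≡ 7.
  α_i^2 mod 13 = [3, 1, 9, 10, 4].
  S_2 = Σ v_i α_i^2 r_i = 1·3·10 + 3·1·7 + 7·9·12 + 11·10·4 + 4·4·0 = 1247 ≡ 12.
  S = (3, 7, 12) ≠ 0, so r is not a codeword (an error is present).
Step 3: locate the error. For a single error e at position i, S_ℓ = v_i·e·α_i^ℓ, so α_err = S_1/S_0.
  S_0^{−1} = 3^{−1} = 9 (mod 13), so α_err = 7·9 = 63 ≡ 11 = α_5. Error position i = 5.
  Consistency check: S_2/S_1 = 12·2 = 24 ≡ 11 = α_err ✓ (single-error assumption holds).
Step 4: error magnitude e = S_0/v_5 = S_0·∏_{j≠5}(α_5 − α_j) = 3·10 = 30 ≡ 4 (mod 13).
Step 5: correct position 5: c_5 = r_5 − e = 0 − 4 ≡ 9 (mod 13). Hence c = [10, 7, 12, 4, 9].
  Check: interpolating c through the α_i gives m(x) = 5 + 11·x (degree < 2) with m(α_i) = c_i for every i, so c is indeed a codeword.


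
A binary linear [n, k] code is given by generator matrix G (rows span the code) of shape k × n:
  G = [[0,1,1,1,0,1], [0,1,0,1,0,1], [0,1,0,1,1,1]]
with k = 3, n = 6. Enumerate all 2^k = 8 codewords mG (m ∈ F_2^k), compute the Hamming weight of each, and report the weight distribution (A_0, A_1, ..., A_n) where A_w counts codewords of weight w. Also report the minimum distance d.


Weight distribution: A_0 = 1, A_1 = 2, A_2 = 1, A_3 = 1, A_4 = 2, A_5 = 1. Minimum distance d = 1.

Enumerate all 2^3 = 8 messages m ∈ F_2^3.
For each, compute codeword c = mG in F_2^6, then tally its weight.
  m = 000 → c = 000000, weight = 0.
  m = 100 → c = 011101, weight = 4.
  m = 010 → c = 010101, weight = 3.
  m = 110 → c = 001000, weight = 1.
  m = 001 → c = 010111, weight = 4.
  m = 101 → c = 001010, weight = 2.
  m = 011 → c = 000010, weight = 1.
  m = 111 → c = 011111, weight = 5.
Tally weights:
  weight 0: 1 codewords.
  weight 1: 2 codewords.
  weight 2: 1 codewords.
  weight 3: 1 codewords.
  weight 4: 2 codewords.
  weight 5: 1 codewords.
Minimum distance d = smallest w > 0 with A_w > 0 = 1.
Sanity: Σ A_w = 8 = 2^3 = 8 ✓.


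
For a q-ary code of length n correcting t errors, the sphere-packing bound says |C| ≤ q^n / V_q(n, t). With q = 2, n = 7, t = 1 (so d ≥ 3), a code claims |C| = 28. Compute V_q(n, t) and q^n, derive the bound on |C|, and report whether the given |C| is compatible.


V_q(n, t) = 8, q^n = 128, Hamming bound = 16, |C| = 28 > bound (violated).

Step 1: Compute V_q(n, t) = Σ_{j=0}^1 C(n, j) (q−1)^j.
  j = 0: C(7,0)·(1)^0 = 1·1 = 1.
  j = 1: C(7,1)·(1)^1 = 7·1 = 7.
  V_q(n, t) = 1 + 7 = 8.
Step 2: q^n = 2^7 = 128.
Step 3: Hamming bound ⌊q^n / V_q(n,t)⌋ = ⌊128/8⌋ = 16.
Step 4: Compare |C| = 28 to 16: violated.
The claimed |C| lies above the Hamming bound, so no 2-ary code of length 7 with d ≥ 3 can have 28 codewords.


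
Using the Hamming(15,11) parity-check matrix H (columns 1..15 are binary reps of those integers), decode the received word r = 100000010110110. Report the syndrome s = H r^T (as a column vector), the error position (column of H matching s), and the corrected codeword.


s = (1, 0, 1, 1)^T, error position = 11, corrected codeword c = 100000010100110

Compute s = H r^T mod 2 one row at a time:
  s_1 = 1 + 0 + 1 + 1 + 0 + 1 + 1 + 0 = 5 ≡ 1 (mod 2).
  s_2 = 0 + 0 + 0 + 0 + 0 + 1 + 1 + 0 = 2 ≡ 0 (mod 2).
  s_3 = 0 + 0 + 0 + 0 + 1 + 1 + 1 + 0 = 3 ≡ 1 (mod 2).
  s_4 = 1 + 0 + 0 + 0 + 0 + 1 + 1 + 0 = 3 ≡ 1 (mod 2).
s = (1, 0, 1, 1)^T — this equals column 11 of H (binary 1011), so error is at position 11.
Correct: flip bit 11 of r = 100000010110110 to get c = 100000010100110.


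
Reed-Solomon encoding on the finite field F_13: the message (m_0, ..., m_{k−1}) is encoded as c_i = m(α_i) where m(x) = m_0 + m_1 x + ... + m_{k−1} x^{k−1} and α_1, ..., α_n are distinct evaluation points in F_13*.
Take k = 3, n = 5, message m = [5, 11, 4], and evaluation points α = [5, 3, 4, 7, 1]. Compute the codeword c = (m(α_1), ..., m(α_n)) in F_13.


c = [4, 9, 9, 5, 7]

Message polynomial: m(x) = 5 + 11·x + 4·x^2 (mod 13).
For each evaluation point α_i, compute m(α_i) mod 13:
  α_1 = 5: Horner steps 4 → 5 → 4, so m(5) = 4.
  α_2 = 3: Horner steps 4 → 10 → 9, so m(3) = 9.
  α_3 = 4: Horner steps 4 → 1 → 9, so m(4) = 9.
  α_4 = 7: Horner steps 4 → 0 → 5, so m(7) = 5.
  α_5 = 1: Horner steps 4 → 2 → 7, so m(1) = 7.
Codeword c = [4, 9, 9, 5, 7] ∈ F_13^5.
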